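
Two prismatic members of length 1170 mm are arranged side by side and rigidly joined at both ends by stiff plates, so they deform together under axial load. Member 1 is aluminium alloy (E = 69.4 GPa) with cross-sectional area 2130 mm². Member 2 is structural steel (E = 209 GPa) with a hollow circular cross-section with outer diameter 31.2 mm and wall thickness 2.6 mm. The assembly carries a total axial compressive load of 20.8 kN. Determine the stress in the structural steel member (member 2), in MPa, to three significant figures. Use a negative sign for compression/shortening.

-22.1 MPa

A_2 = 233.6 mm².
Equal strain + equilibrium ⇒ each member carries load in proportion to AE: A₁E₁ = 147800000 N, A₂E₂ = 48820000 N, ΣAE = 196600000 N.
σ₂ = P·E₂/ΣAE = -20800·209000/196600000 = -22.11 MPa.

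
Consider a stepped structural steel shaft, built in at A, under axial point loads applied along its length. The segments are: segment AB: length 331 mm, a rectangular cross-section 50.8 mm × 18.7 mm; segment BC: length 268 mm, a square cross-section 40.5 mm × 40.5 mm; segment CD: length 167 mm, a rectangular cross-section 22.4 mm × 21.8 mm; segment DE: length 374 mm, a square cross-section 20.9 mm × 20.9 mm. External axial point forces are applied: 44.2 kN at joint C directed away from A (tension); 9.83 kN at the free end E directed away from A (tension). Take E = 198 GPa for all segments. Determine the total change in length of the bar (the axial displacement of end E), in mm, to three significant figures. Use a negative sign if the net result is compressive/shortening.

0.199 mm

Internal axial forces (sectioning from the free end, tension +): N_DE = 9.83 kN, N_CD = 9.83 kN, N_BC = 54.03 kN, N_AB = 54.03 kN.
A_AB = 950 mm².
A_BC = 1640 mm².
A_CD = 488.3 mm².
A_DE = 436.8 mm².
δ_AB = 54030·331/(950·198000) = 0.09508 mm
δ_BC = 54030·268/(1640·198000) = 0.04459 mm
δ_CD = 9830·167/(488.3·198000) = 0.01698 mm
δ_DE = 9830·374/(436.8·198000) = 0.04251 mm
δ = Σδ_i = 0.1992 mm.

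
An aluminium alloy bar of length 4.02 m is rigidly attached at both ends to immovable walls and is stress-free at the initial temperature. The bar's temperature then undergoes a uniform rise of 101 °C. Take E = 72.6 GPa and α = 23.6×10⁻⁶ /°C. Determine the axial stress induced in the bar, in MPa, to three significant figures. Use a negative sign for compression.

-173 MPa

Free thermal expansion αLΔT = 23.6e-6 · 4020 · 101 = 9.582 mm.
The walls impose strain ε = −(9.582)/4020 = -2.3836e-03; σ = Eε = 72600 · -2.3836e-03 = -173 MPa.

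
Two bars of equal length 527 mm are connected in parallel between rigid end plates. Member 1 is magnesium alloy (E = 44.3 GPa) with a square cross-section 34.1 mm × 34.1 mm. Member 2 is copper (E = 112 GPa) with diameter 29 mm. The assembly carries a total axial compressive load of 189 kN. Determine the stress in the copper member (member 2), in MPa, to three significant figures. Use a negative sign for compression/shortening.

A_1 = 1163 mm².
A_2 = 660.5 mm².
Equal strain + equilibrium ⇒ each member carries load in proportion to AE: A₁E₁ = 51510000 N, A₂E₂ = 73980000 N, ΣAE = 125500000 N.
σ₂ = P·E₂/ΣAE = -189000·112000/125500000 = -168.7 MPa.

-169 MPa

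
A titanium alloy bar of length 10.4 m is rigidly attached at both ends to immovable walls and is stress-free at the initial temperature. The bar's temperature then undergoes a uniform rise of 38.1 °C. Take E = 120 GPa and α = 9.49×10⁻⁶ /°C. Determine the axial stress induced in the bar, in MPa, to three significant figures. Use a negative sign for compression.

-43.4 MPa

Free thermal expansion αLΔT = 9.49e-6 · 10400 · 38.1 = 3.76 mm.
The walls impose strain ε = −(3.76)/10400 = -3.6157e-04; σ = Eε = 120000 · -3.6157e-04 = -43.39 MPa.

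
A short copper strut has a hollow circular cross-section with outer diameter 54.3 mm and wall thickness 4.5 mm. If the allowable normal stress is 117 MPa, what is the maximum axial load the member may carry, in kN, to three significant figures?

82.4 kN

A = 704 mm².
P_max = σ_allow · A = 117 · 704 = 82370 N = 82.37 kN.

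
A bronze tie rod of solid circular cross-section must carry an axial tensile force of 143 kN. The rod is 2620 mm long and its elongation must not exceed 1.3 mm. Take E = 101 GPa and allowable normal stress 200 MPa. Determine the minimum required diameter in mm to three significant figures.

Required area A ≥ P/σ_allow = 143000/200 = 715 mm².
For a solid circular section, d ≥ √(4A/π) = 30.17 mm.
Elongation limit: A ≥ PL/(Eδ_allow) = 143000·2620/(101000·1.3) = 2853 mm² ⇒ d ≥ 60.28 mm.
The elongation limit governs.

60.3 mm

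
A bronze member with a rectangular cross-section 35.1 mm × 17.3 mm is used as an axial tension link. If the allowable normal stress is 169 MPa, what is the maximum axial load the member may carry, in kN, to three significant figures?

103 kN

A = 607.2 mm².
P_max = σ_allow · A = 169 · 607.2 = 102600 N = 102.6 kN.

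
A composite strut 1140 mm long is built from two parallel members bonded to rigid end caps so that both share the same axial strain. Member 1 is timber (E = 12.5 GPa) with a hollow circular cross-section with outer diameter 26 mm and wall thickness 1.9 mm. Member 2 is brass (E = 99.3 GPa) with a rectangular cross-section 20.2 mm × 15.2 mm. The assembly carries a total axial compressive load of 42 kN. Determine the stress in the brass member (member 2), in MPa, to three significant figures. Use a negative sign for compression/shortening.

A_1 = 143.9 mm².
A_2 = 307 mm².
Equal strain + equilibrium ⇒ each member carries load in proportion to AE: A₁E₁ = 1798000 N, A₂E₂ = 30490000 N, ΣAE = 32290000 N.
σ₂ = P·E₂/ΣAE = -42000·99300/32290000 = -129.2 MPa.

-129 MPa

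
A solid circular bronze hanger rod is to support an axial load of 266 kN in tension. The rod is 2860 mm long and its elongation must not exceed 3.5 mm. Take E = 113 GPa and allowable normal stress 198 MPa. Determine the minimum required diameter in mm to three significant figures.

49.5 mm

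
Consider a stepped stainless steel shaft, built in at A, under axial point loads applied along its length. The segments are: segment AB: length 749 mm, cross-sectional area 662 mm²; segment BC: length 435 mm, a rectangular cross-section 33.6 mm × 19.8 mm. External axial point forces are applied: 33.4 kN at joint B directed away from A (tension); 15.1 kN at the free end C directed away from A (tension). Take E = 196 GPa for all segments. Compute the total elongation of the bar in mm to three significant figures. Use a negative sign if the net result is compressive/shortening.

Internal axial forces (sectioning from the free end, tension +): N_BC = 15.1 kN, N_AB = 48.5 kN.
A_BC = 665.3 mm².
δ_AB = 48500·749/(662·196000) = 0.28 mm
δ_BC = 15100·435/(665.3·196000) = 0.05037 mm
δ = Σδ_i = 0.3303 mm.

0.330 mm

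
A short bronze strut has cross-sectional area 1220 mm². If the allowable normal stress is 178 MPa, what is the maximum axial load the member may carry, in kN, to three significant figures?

P_max = σ_allow · A = 178 · 1220 = 217200 N = 217.2 kN.

217 kN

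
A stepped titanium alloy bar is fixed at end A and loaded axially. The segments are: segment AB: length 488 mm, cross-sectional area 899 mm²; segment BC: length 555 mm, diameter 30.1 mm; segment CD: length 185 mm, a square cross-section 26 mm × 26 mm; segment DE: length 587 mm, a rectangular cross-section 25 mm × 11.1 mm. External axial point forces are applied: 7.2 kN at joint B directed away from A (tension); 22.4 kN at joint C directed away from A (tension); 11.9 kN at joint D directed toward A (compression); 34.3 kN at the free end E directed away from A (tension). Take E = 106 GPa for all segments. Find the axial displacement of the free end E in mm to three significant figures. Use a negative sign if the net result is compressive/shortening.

Internal axial forces (sectioning from the free end, tension +): N_DE = 34.3 kN, N_CD = 22.4 kN, N_BC = 44.8 kN, N_AB = 52 kN.
A_BC = 711.6 mm².
A_CD = 676 mm².
A_DE = 277.5 mm².
δ_AB = 52000·488/(899·106000) = 0.2663 mm
δ_BC = 44800·555/(711.6·106000) = 0.3296 mm
δ_CD = 22400·185/(676·106000) = 0.05783 mm
δ_DE = 34300·587/(277.5·106000) = 0.6845 mm
δ = Σδ_i = 1.338 mm.

1.34 mm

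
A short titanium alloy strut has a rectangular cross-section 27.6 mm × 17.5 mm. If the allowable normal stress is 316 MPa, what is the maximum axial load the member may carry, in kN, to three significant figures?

A = 483 mm².
P_max = σ_allow · A = 316 · 483 = 152600 N = 152.6 kN.

153 kN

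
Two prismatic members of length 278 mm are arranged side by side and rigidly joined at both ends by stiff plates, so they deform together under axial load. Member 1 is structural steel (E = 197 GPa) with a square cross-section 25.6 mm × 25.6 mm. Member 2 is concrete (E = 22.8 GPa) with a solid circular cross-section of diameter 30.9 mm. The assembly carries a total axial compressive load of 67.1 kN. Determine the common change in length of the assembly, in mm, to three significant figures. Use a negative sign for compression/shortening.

-0.128 mm

A_1 = 655.4 mm².
A_2 = 749.9 mm².
Equal strain + equilibrium ⇒ each member carries load in proportion to AE: A₁E₁ = 129100000 N, A₂E₂ = 17100000 N, ΣAE = 146200000 N.
δ = PL/ΣAE = -67100·278/146200000 = -0.1276 mm.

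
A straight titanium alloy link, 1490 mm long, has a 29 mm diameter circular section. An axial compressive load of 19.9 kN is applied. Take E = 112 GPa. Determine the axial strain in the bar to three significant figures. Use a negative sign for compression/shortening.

A = 660.5 mm².
σ = N/A = -30.13 MPa; ε = σ/E = -30.13/112000 = -2.690e-04.

-2.69e-04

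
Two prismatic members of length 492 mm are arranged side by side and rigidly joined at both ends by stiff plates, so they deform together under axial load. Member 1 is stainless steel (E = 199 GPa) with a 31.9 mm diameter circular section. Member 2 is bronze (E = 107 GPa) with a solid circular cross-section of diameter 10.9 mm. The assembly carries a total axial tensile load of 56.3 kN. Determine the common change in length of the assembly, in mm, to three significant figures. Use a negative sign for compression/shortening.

A_1 = 799.2 mm².
A_2 = 93.31 mm².
Equal strain + equilibrium ⇒ each member carries load in proportion to AE: A₁E₁ = 159000000 N, A₂E₂ = 9985000 N, ΣAE = 169000000 N.
δ = PL/ΣAE = 56300·492/169000000 = 0.1639 mm.

0.164 mm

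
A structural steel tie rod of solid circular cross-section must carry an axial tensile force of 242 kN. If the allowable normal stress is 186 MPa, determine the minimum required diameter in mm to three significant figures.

Required area A ≥ P/σ_allow = 242000/186 = 1301 mm².
For a solid circular section, d ≥ √(4A/π) = 40.7 mm.

40.7 mm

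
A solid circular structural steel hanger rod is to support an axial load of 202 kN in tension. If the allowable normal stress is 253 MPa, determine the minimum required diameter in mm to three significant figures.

31.9 mm

Required area A ≥ P/σ_allow = 202000/253 = 798.4 mm².
For a solid circular section, d ≥ √(4A/π) = 31.88 mm.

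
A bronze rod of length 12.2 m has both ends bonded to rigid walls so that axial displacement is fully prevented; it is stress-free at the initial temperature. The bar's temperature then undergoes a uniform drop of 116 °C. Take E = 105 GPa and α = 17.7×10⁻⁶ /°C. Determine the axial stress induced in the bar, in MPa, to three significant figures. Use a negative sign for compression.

216 MPa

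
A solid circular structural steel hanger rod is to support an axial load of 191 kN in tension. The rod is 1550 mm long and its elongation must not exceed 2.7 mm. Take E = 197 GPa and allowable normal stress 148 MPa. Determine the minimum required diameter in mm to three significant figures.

Required area A ≥ P/σ_allow = 191000/148 = 1291 mm².
For a solid circular section, d ≥ √(4A/π) = 40.54 mm.
Elongation limit: A ≥ PL/(Eδ_allow) = 191000·1550/(197000·2.7) = 556.6 mm² ⇒ d ≥ 26.62 mm.
The stress limit governs.

40.5 mm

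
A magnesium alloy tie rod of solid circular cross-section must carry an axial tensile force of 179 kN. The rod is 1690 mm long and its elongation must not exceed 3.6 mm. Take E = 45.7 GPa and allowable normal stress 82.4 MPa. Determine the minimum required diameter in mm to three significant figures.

Required area A ≥ P/σ_allow = 179000/82.4 = 2172 mm².
For a solid circular section, d ≥ √(4A/π) = 52.59 mm.
Elongation limit: A ≥ PL/(Eδ_allow) = 179000·1690/(45700·3.6) = 1839 mm² ⇒ d ≥ 48.39 mm.
The stress limit governs.

52.6 mm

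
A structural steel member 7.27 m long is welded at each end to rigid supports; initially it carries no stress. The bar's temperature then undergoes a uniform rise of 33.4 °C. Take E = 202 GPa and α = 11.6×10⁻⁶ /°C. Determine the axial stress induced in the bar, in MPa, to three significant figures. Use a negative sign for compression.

-78.3 MPa

Free thermal expansion αLΔT = 11.6e-6 · 7270 · 33.4 = 2.817 mm.
The walls impose strain ε = −(2.817)/7270 = -3.8744e-04; σ = Eε = 202000 · -3.8744e-04 = -78.26 MPa.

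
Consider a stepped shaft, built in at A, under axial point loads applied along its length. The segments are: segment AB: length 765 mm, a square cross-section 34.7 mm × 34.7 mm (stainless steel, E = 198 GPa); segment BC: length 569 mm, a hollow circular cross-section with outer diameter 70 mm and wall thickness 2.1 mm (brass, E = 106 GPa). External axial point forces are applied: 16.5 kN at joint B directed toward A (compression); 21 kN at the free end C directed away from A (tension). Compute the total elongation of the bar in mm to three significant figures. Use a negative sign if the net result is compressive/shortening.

Internal axial forces (sectioning from the free end, tension +): N_BC = 21 kN, N_AB = 4.5 kN.
A_AB = 1204 mm².
A_BC = 448 mm².
δ_AB = 4500·765/(1204·198000) = 0.01444 mm
δ_BC = 21000·569/(448·106000) = 0.2516 mm
δ = Σδ_i = 0.2661 mm.

0.266 mm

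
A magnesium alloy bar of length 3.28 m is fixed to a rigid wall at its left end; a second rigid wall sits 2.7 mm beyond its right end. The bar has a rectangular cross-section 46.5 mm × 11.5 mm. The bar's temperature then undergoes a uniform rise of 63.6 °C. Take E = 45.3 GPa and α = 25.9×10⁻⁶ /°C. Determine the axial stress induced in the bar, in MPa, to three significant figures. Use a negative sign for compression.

-37.3 MPa

Free thermal expansion αLΔT = 25.9e-6 · 3280 · 63.6 = 5.403 mm.
The walls engage after the gap closes; constrained expansion = 5.403 − 2.7 = 2.703 mm.
The walls impose strain ε = −(2.703)/3280 = -8.2407e-04; σ = Eε = 45300 · -8.2407e-04 = -37.33 MPa.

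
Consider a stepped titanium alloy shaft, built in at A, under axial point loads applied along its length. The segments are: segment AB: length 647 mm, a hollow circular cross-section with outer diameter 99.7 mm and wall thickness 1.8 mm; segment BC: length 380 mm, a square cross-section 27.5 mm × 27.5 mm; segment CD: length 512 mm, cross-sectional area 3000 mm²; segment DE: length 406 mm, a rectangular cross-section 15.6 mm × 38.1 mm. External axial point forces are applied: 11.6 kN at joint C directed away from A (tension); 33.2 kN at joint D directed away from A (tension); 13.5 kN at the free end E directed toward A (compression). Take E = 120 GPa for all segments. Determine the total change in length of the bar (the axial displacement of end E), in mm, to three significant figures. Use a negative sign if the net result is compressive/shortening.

Internal axial forces (sectioning from the free end, tension +): N_DE = -13.5 kN, N_CD = 19.7 kN, N_BC = 31.3 kN, N_AB = 31.3 kN.
A_AB = 553.6 mm².
A_BC = 756.2 mm².
A_DE = 594.4 mm².
δ_AB = 31300·647/(553.6·120000) = 0.3048 mm
δ_BC = 31300·380/(756.2·120000) = 0.1311 mm
δ_CD = 19700·512/(3000·120000) = 0.02802 mm
δ_DE = -13500·406/(594.4·120000) = -0.07685 mm
δ = Σδ_i = 0.3871 mm.

0.387 mm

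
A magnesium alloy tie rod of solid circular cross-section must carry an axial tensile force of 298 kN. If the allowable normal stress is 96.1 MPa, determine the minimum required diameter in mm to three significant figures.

62.8 mm

Required area A ≥ P/σ_allow = 298000/96.1 = 3101 mm².
For a solid circular section, d ≥ √(4A/π) = 62.83 mm.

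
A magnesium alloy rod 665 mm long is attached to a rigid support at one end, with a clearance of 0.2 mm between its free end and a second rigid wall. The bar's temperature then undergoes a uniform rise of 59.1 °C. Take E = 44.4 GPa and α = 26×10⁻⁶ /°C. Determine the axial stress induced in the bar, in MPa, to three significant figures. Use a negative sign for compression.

-54.9 MPa

Free thermal expansion αLΔT = 26e-6 · 665 · 59.1 = 1.022 mm.
The walls engage after the gap closes; constrained expansion = 1.022 − 0.2 = 0.8218 mm.
The walls impose strain ε = −(0.8218)/665 = -1.2358e-03; σ = Eε = 44400 · -1.2358e-03 = -54.87 MPa.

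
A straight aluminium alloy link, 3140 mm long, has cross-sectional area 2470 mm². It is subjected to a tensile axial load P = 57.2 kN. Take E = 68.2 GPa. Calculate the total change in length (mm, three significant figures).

1.07 mm

δ_mech = NL/(AE) = 57200·3140/(2470·68200) = 1.066 mm.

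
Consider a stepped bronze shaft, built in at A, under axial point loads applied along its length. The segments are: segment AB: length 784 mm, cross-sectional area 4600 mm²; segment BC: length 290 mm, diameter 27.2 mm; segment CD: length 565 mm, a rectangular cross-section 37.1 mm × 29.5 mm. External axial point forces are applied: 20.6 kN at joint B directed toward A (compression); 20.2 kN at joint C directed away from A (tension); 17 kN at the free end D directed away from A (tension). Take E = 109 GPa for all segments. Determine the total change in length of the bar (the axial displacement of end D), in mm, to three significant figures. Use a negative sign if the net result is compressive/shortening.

Internal axial forces (sectioning from the free end, tension +): N_CD = 17 kN, N_BC = 37.2 kN, N_AB = 16.6 kN.
A_BC = 581.1 mm².
A_CD = 1094 mm².
δ_AB = 16600·784/(4600·109000) = 0.02596 mm
δ_BC = 37200·290/(581.1·109000) = 0.1703 mm
δ_CD = 17000·565/(1094·109000) = 0.08051 mm
δ = Σδ_i = 0.2768 mm.

0.277 mm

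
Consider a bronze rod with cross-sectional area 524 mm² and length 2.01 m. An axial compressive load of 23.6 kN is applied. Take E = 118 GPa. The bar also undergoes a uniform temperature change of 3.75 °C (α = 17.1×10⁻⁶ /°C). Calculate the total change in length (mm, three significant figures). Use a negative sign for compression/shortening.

-0.638 mm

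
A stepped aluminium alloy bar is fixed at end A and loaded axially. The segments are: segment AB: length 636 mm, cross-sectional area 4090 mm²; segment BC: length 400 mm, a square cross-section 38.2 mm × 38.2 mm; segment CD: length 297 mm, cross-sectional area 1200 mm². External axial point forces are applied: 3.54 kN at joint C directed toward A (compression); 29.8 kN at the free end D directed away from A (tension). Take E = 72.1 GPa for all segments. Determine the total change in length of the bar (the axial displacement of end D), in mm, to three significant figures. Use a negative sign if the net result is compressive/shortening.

0.259 mm

Internal axial forces (sectioning from the free end, tension +): N_CD = 29.8 kN, N_BC = 26.26 kN, N_AB = 26.26 kN.
A_BC = 1459 mm².
δ_AB = 26260·636/(4090·72100) = 0.05664 mm
δ_BC = 26260·400/(1459·72100) = 0.09984 mm
δ_CD = 29800·297/(1200·72100) = 0.1023 mm
δ = Σδ_i = 0.2588 mm.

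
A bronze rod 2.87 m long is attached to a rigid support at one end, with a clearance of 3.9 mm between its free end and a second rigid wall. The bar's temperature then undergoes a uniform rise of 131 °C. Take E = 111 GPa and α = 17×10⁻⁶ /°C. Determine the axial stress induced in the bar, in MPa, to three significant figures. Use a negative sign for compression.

Free thermal expansion αLΔT = 17e-6 · 2870 · 131 = 6.391 mm.
The walls engage after the gap closes; constrained expansion = 6.391 − 3.9 = 2.491 mm.
The walls impose strain ε = −(2.491)/2870 = -8.6811e-04; σ = Eε = 111000 · -8.6811e-04 = -96.36 MPa.

-96.4 MPa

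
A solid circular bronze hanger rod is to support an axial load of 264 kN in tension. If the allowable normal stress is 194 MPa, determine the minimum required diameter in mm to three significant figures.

41.6 mm

Required area A ≥ P/σ_allow = 264000/194 = 1361 mm².
For a solid circular section, d ≥ √(4A/π) = 41.63 mm.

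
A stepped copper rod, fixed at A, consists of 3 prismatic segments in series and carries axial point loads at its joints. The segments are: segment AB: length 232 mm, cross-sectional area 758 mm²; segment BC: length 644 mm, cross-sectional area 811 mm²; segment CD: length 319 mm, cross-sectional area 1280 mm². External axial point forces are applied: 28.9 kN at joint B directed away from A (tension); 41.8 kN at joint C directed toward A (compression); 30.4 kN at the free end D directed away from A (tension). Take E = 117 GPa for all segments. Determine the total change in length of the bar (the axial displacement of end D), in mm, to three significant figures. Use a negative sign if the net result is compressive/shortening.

Internal axial forces (sectioning from the free end, tension +): N_CD = 30.4 kN, N_BC = -11.4 kN, N_AB = 17.5 kN.
δ_AB = 17500·232/(758·117000) = 0.04578 mm
δ_BC = -11400·644/(811·117000) = -0.07737 mm
δ_CD = 30400·319/(1280·117000) = 0.06475 mm
δ = Σδ_i = 0.03316 mm.

0.0332 mm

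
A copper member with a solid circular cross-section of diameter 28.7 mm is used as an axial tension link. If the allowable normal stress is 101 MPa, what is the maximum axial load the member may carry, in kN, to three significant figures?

65.3 kN

A = 646.9 mm².
P_max = σ_allow · A = 101 · 646.9 = 65340 N = 65.34 kN.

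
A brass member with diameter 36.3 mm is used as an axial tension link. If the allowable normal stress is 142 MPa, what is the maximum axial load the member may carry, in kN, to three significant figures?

147 kN

A = 1035 mm².
P_max = σ_allow · A = 142 · 1035 = 147000 N = 147 kN.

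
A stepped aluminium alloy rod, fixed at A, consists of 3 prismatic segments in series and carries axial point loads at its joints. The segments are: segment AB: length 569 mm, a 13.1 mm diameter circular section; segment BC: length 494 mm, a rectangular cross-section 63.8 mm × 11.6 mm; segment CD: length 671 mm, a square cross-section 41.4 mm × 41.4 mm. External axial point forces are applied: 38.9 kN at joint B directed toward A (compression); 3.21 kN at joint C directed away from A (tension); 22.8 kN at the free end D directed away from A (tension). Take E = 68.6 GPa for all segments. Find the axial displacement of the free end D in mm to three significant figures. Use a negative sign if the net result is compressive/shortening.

-0.410 mm

Internal axial forces (sectioning from the free end, tension +): N_CD = 22.8 kN, N_BC = 26.01 kN, N_AB = -12.89 kN.
A_AB = 134.8 mm².
A_BC = 740.1 mm².
A_CD = 1714 mm².
δ_AB = -12890·569/(134.8·68600) = -0.7932 mm
δ_BC = 26010·494/(740.1·68600) = 0.2531 mm
δ_CD = 22800·671/(1714·68600) = 0.1301 mm
δ = Σδ_i = -0.41 mm.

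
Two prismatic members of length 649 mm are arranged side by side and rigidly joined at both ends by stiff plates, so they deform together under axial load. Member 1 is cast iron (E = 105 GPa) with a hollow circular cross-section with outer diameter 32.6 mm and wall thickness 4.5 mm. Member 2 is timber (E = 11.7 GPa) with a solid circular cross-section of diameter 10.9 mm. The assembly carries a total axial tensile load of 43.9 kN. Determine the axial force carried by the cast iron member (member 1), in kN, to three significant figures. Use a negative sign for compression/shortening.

A_1 = 397.3 mm².
A_2 = 93.31 mm².
Equal strain + equilibrium ⇒ each member carries load in proportion to AE: A₁E₁ = 41710000 N, A₂E₂ = 1092000 N, ΣAE = 42800000 N.
F₁ = P·A₁E₁/ΣAE = 43900·41710000/42800000 = 42780 N.

42.8 kN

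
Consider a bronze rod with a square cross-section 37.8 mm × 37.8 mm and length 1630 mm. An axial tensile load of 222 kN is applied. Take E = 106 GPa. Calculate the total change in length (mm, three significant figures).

A = 1429 mm².
δ_mech = NL/(AE) = 222000·1630/(1429·106000) = 2.389 mm.

2.39 mm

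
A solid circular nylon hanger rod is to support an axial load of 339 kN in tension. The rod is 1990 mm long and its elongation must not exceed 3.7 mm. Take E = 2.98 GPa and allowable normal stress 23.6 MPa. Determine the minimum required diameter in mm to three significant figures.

279 mm

Required area A ≥ P/σ_allow = 339000/23.6 = 14360 mm².
For a solid circular section, d ≥ √(4A/π) = 135.2 mm.
Elongation limit: A ≥ PL/(Eδ_allow) = 339000·1990/(2980·3.7) = 61180 mm² ⇒ d ≥ 279.1 mm.
The elongation limit governs.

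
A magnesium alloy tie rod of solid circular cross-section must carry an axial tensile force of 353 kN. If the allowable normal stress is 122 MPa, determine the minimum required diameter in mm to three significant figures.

Required area A ≥ P/σ_allow = 353000/122 = 2893 mm².
For a solid circular section, d ≥ √(4A/π) = 60.7 mm.

60.7 mm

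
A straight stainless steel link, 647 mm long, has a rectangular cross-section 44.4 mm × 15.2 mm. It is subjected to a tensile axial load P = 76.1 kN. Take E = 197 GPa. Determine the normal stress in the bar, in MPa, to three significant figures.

A = 674.9 mm².
σ = N/A = 76100/674.9 = 112.8 MPa.

113 MPa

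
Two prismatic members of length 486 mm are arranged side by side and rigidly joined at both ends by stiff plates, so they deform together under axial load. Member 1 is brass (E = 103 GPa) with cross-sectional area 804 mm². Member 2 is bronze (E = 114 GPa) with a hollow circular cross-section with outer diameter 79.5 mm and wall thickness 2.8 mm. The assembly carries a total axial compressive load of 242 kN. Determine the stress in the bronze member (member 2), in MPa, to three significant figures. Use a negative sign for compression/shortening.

-173 MPa

A_2 = 674.7 mm².
Equal strain + equilibrium ⇒ each member carries load in proportion to AE: A₁E₁ = 82810000 N, A₂E₂ = 76910000 N, ΣAE = 159700000 N.
σ₂ = P·E₂/ΣAE = -242000·114000/159700000 = -172.7 MPa.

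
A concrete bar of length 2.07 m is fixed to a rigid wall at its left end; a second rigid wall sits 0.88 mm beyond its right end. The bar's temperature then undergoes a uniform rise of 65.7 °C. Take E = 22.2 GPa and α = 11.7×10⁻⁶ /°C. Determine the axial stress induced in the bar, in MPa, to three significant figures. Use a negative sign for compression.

Free thermal expansion αLΔT = 11.7e-6 · 2070 · 65.7 = 1.591 mm.
The walls engage after the gap closes; constrained expansion = 1.591 − 0.88 = 0.7112 mm.
The walls impose strain ε = −(0.7112)/2070 = -3.4357e-04; σ = Eε = 22200 · -3.4357e-04 = -7.627 MPa.

-7.63 MPa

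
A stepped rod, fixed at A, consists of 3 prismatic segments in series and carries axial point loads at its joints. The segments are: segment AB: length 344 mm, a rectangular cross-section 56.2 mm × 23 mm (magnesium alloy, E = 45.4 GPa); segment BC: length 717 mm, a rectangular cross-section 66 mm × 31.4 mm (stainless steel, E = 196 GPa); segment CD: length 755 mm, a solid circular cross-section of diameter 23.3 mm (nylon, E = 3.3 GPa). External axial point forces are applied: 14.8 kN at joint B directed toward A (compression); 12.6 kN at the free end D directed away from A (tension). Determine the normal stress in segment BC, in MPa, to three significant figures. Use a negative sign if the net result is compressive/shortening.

6.08 MPa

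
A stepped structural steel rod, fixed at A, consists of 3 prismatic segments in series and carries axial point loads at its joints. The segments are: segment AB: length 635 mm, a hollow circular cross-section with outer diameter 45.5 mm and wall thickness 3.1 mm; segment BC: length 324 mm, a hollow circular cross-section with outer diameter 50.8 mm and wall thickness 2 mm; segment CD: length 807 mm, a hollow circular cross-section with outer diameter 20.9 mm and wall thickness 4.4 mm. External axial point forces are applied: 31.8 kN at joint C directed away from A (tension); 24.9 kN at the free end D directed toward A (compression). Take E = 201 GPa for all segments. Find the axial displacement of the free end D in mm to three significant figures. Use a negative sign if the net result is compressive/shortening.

-0.349 mm

Internal axial forces (sectioning from the free end, tension +): N_CD = -24.9 kN, N_BC = 6.9 kN, N_AB = 6.9 kN.
A_AB = 412.9 mm².
A_BC = 306.6 mm².
A_CD = 228.1 mm².
δ_AB = 6900·635/(412.9·201000) = 0.05279 mm
δ_BC = 6900·324/(306.6·201000) = 0.03627 mm
δ_CD = -24900·807/(228.1·201000) = -0.4383 mm
δ = Σδ_i = -0.3493 mm.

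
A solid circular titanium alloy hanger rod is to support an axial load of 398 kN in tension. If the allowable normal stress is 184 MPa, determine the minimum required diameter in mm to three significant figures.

Required area A ≥ P/σ_allow = 398000/184 = 2163 mm².
For a solid circular section, d ≥ √(4A/π) = 52.48 mm.

52.5 mm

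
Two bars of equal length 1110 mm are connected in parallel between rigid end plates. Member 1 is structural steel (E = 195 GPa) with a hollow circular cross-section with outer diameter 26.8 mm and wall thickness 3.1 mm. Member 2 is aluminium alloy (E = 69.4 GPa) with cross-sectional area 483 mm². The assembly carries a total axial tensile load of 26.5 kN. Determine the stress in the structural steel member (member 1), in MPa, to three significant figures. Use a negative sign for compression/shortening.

A_1 = 230.8 mm².
Equal strain + equilibrium ⇒ each member carries load in proportion to AE: A₁E₁ = 45010000 N, A₂E₂ = 33520000 N, ΣAE = 78530000 N.
σ₁ = P·E₁/ΣAE = 26500·195000/78530000 = 65.8 MPa.

65.8 MPa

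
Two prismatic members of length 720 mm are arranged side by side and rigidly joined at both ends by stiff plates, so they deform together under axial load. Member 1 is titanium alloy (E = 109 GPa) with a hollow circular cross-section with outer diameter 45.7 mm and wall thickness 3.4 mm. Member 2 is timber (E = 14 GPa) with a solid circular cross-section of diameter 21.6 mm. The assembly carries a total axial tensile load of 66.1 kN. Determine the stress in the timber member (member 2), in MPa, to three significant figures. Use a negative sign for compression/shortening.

17.0 MPa

A_1 = 451.8 mm².
A_2 = 366.4 mm².
Equal strain + equilibrium ⇒ each member carries load in proportion to AE: A₁E₁ = 49250000 N, A₂E₂ = 5130000 N, ΣAE = 54380000 N.
σ₂ = P·E₂/ΣAE = 66100·14000/54380000 = 17.02 MPa.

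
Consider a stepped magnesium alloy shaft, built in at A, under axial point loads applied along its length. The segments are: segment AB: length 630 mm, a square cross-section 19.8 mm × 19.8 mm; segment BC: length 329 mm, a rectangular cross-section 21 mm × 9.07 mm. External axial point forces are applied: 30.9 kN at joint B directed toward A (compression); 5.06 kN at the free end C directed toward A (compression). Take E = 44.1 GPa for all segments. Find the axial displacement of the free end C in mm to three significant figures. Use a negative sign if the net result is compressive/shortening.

Internal axial forces (sectioning from the free end, tension +): N_BC = -5.06 kN, N_AB = -35.96 kN.
A_AB = 392 mm².
A_BC = 190.5 mm².
δ_AB = -35960·630/(392·44100) = -1.31 mm
δ_BC = -5060·329/(190.5·44100) = -0.1982 mm
δ = Σδ_i = -1.509 mm.

-1.51 mm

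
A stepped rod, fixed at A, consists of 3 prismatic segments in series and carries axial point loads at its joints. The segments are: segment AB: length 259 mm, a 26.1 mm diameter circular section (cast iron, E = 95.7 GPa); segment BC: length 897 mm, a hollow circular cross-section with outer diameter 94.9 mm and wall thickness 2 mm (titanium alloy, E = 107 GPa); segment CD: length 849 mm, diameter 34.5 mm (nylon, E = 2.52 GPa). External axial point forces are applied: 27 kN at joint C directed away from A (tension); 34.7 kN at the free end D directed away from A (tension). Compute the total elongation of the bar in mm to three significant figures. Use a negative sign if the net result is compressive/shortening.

13.7 mm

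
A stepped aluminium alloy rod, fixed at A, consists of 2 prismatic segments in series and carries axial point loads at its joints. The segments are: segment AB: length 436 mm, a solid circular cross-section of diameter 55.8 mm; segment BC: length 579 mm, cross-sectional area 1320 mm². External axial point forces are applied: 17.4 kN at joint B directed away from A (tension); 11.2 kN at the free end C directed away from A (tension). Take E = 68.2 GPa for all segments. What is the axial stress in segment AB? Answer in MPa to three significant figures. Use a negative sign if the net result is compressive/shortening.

Internal axial forces (sectioning from the free end, tension +): N_BC = 11.2 kN, N_AB = 28.6 kN.
A_AB = 2445 mm².
σ_AB = N_AB/A_AB = 28600/2445 = 11.7 MPa.

11.7 MPa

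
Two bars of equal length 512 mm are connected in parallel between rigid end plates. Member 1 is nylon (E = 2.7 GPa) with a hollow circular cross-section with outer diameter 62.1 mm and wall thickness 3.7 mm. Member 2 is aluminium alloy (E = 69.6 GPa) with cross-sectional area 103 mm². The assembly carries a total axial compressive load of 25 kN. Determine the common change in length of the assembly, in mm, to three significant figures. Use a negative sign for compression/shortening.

-1.42 mm

A_1 = 678.8 mm².
Equal strain + equilibrium ⇒ each member carries load in proportion to AE: A₁E₁ = 1833000 N, A₂E₂ = 7169000 N, ΣAE = 9002000 N.
δ = PL/ΣAE = -25000·512/9002000 = -1.422 mm.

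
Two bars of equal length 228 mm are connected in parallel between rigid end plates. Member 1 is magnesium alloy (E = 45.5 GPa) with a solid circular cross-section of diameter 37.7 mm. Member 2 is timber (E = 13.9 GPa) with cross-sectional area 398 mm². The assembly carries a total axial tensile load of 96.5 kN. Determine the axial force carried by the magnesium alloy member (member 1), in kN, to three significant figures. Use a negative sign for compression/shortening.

87.0 kN

A_1 = 1116 mm².
Equal strain + equilibrium ⇒ each member carries load in proportion to AE: A₁E₁ = 50790000 N, A₂E₂ = 5532000 N, ΣAE = 56320000 N.
F₁ = P·A₁E₁/ΣAE = 96500·50790000/56320000 = 87020 N.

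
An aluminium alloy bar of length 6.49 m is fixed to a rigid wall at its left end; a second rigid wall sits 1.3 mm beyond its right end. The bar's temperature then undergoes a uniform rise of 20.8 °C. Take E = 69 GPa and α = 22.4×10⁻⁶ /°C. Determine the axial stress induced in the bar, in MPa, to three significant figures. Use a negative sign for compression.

-18.3 MPa

Free thermal expansion αLΔT = 22.4e-6 · 6490 · 20.8 = 3.024 mm.
The walls engage after the gap closes; constrained expansion = 3.024 − 1.3 = 1.724 mm.
The walls impose strain ε = −(1.724)/6490 = -2.6561e-04; σ = Eε = 69000 · -2.6561e-04 = -18.33 MPa.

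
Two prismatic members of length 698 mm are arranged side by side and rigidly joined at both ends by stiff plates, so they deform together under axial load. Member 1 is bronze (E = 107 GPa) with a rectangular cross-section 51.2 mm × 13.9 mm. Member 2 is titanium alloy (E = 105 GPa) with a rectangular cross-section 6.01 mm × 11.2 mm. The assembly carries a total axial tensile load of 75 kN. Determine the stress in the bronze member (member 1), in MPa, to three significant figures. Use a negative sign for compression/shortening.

96.4 MPa

A_1 = 711.7 mm².
A_2 = 67.31 mm².
Equal strain + equilibrium ⇒ each member carries load in proportion to AE: A₁E₁ = 76150000 N, A₂E₂ = 7068000 N, ΣAE = 83220000 N.
σ₁ = P·E₁/ΣAE = 75000·107000/83220000 = 96.43 MPa.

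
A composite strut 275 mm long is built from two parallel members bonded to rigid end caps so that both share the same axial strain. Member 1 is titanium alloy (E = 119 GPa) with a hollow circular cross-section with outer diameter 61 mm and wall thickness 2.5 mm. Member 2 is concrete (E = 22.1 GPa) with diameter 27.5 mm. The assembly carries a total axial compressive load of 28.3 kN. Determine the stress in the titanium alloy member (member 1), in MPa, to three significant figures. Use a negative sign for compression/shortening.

A_1 = 459.5 mm².
A_2 = 594 mm².
Equal strain + equilibrium ⇒ each member carries load in proportion to AE: A₁E₁ = 54680000 N, A₂E₂ = 13130000 N, ΣAE = 67800000 N.
σ₁ = P·E₁/ΣAE = -28300·119000/67800000 = -49.67 MPa.

-49.7 MPa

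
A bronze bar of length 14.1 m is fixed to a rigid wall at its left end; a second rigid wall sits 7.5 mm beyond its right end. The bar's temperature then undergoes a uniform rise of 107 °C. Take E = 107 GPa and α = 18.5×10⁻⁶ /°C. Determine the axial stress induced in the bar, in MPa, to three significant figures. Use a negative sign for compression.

Free thermal expansion αLΔT = 18.5e-6 · 14100 · 107 = 27.91 mm.
The walls engage after the gap closes; constrained expansion = 27.91 − 7.5 = 20.41 mm.
The walls impose strain ε = −(20.41)/14100 = -1.4476e-03; σ = Eε = 107000 · -1.4476e-03 = -154.9 MPa.

-155 MPa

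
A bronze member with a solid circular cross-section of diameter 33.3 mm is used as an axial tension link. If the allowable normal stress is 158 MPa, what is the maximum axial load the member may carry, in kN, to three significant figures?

138 kN

A = 870.9 mm².
P_max = σ_allow · A = 158 · 870.9 = 137600 N = 137.6 kN.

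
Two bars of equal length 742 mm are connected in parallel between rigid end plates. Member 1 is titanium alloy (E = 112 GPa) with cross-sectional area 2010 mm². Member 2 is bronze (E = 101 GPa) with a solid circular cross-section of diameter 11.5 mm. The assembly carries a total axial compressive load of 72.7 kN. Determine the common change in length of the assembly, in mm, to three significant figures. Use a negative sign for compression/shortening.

-0.229 mm

A_2 = 103.9 mm².
Equal strain + equilibrium ⇒ each member carries load in proportion to AE: A₁E₁ = 225100000 N, A₂E₂ = 10490000 N, ΣAE = 235600000 N.
δ = PL/ΣAE = -72700·742/235600000 = -0.229 mm.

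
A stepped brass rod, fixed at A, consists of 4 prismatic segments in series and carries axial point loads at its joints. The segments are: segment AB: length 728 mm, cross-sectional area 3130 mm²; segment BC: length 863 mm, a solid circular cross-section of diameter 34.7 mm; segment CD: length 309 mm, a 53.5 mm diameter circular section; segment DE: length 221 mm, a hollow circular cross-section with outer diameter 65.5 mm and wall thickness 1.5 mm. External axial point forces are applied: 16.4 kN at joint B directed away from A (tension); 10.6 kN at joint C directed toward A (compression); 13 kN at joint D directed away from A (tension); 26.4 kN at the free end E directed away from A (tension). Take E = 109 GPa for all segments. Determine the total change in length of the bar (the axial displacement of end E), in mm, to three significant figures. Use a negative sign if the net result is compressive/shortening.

0.565 mm

Internal axial forces (sectioning from the free end, tension +): N_DE = 26.4 kN, N_CD = 39.4 kN, N_BC = 28.8 kN, N_AB = 45.2 kN.
A_BC = 945.7 mm².
A_CD = 2248 mm².
A_DE = 301.6 mm².
δ_AB = 45200·728/(3130·109000) = 0.09645 mm
δ_BC = 28800·863/(945.7·109000) = 0.2411 mm
δ_CD = 39400·309/(2248·109000) = 0.04969 mm
δ_DE = 26400·221/(301.6·109000) = 0.1775 mm
δ = Σδ_i = 0.5647 mm.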